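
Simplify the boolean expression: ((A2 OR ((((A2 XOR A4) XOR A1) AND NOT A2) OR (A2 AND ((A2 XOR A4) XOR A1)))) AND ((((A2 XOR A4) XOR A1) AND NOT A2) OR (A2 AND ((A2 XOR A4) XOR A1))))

By absorption (E AND (E OR v) = E) then distribution ((E AND v) OR (E AND NOT v) = E):
= ((A2 XOR A4) XOR A1)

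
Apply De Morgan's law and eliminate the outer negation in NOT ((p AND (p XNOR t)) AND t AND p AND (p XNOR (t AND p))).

NOT (p AND (p XNOR t)) OR NOT t OR NOT p OR NOT (p XNOR (t AND p))
De Morgan's: NOT(AND of terms) = OR of negations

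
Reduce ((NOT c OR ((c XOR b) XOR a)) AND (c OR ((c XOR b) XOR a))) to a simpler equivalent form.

By distribution ((E OR v) AND (E OR NOT v) = E):
= ((c XOR b) XOR a)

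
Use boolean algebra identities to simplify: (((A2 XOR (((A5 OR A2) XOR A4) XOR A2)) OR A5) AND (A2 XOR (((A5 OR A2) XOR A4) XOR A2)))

By absorption (E AND (E OR v) = E) then XOR self-cancellation ((E XOR v) XOR v = E):
= ((A5 OR A2) XOR A4)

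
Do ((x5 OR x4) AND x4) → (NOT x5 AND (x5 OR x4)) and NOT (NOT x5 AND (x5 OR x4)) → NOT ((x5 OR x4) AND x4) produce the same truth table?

Yes, Contrapositive is always equivalent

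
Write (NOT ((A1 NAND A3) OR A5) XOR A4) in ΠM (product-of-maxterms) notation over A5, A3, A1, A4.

ΠM(0, 2, 4, 7, 8, 10, 12, 14) = (A5 OR A3 OR A1 OR A4) AND (A5 OR A3 OR NOT A1 OR A4) AND (A5 OR NOT A3 OR A1 OR A4) AND (A5 OR NOT A3 OR NOT A1 OR NOT A4) AND (NOT A5 OR A3 OR A1 OR A4) AND (NOT A5 OR A3 OR NOT A1 OR A4) AND (NOT A5 OR NOT A3 OR A1 OR A4) AND (NOT A5 OR NOT A3 OR NOT A1 OR A4)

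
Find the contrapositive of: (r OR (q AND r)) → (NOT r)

Contrapositive: r → NOT (r OR (q AND r))
Note: A statement and its contrapositive are logically equivalent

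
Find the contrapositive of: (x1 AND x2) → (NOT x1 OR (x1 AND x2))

Contrapositive: NOT (NOT x1 OR (x1 AND x2)) → NOT (x1 AND x2)
Note: A statement and its contrapositive are logically equivalent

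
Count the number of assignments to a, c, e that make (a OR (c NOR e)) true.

Satisfying assignments: (0,0,0), (1,0,0), (1,0,1), (1,1,0), (1,1,1)
Count: 5 out of 8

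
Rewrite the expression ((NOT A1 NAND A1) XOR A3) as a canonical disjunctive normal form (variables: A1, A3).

(NOT A1 AND NOT A3) OR (A1 AND NOT A3)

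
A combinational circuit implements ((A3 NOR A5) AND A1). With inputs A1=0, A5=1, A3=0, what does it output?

Substituting: ((0 NOR 1) AND 0)
= 0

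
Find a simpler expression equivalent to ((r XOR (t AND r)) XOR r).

By XOR self-cancellation ((E XOR v) XOR v = E):
= (t AND r)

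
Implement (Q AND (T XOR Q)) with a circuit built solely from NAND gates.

((Q NAND ((T NAND (T NAND Q)) NAND (Q NAND (T NAND Q)))) NAND (Q NAND ((T NAND (T NAND Q)) NAND (Q NAND (T NAND Q)))))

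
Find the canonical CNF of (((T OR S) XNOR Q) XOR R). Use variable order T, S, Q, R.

(T OR S OR Q OR NOT R) AND (T OR S OR NOT Q OR R) AND (T OR NOT S OR Q OR R) AND (T OR NOT S OR NOT Q OR NOT R) AND (NOT T OR S OR Q OR R) AND (NOT T OR S OR NOT Q OR NOT R) AND (NOT T OR NOT S OR Q OR R) AND (NOT T OR NOT S OR NOT Q OR NOT R)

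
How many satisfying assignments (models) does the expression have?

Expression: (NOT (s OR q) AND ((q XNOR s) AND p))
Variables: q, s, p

Satisfying assignments: (0,0,1)
Count: 1 out of 8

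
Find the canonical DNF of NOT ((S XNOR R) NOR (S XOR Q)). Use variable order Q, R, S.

(NOT Q AND NOT R AND NOT S) OR (NOT Q AND NOT R AND S) OR (NOT Q AND R AND S) OR (Q AND NOT R AND NOT S) OR (Q AND R AND NOT S) OR (Q AND R AND S)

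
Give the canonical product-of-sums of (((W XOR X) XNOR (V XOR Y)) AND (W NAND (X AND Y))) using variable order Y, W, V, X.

ΠM(1, 2, 4, 7, 8, 11, 13, 14, 15) = (Y OR W OR V OR NOT X) AND (Y OR W OR NOT V OR X) AND (Y OR NOT W OR V OR X) AND (Y OR NOT W OR NOT V OR NOT X) AND (NOT Y OR W OR V OR X) AND (NOT Y OR W OR NOT V OR NOT X) AND (NOT Y OR NOT W OR V OR NOT X) AND (NOT Y OR NOT W OR NOT V OR X) AND (NOT Y OR NOT W OR NOT V OR NOT X)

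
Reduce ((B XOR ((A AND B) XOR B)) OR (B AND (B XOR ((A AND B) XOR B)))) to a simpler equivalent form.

By absorption (E OR (E AND v) = E) then XOR self-cancellation ((E XOR v) XOR v = E):
= (A AND B)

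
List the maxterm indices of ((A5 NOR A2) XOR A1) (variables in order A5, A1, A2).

ΠM(1, 2, 4, 5) = (A5 OR A1 OR NOT A2) AND (A5 OR NOT A1 OR A2) AND (NOT A5 OR A1 OR A2) AND (NOT A5 OR A1 OR NOT A2)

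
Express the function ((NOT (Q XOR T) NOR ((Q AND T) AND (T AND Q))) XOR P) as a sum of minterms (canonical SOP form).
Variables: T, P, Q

Σm(1, 2, 4, 7) = (NOT T AND NOT P AND Q) OR (NOT T AND P AND NOT Q) OR (T AND NOT P AND NOT Q) OR (T AND P AND Q)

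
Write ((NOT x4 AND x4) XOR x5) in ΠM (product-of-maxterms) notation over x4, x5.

ΠM(0, 2) = (x4 OR x5) AND (NOT x4 OR x5)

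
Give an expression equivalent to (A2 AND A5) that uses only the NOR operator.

((A2 NOR A2) NOR (A5 NOR A5))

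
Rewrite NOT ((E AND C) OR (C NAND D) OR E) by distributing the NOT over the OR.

NOT (E AND C) AND NOT (C NAND D) AND NOT E
De Morgan's: NOT(OR of terms) = AND of negations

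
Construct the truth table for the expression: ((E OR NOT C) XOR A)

C | A | E | Output
------------------
0 | 0 | 0 | 1
0 | 0 | 1 | 1
0 | 1 | 0 | 0
0 | 1 | 1 | 0
1 | 0 | 0 | 0
1 | 0 | 1 | 1
1 | 1 | 0 | 1
1 | 1 | 1 | 0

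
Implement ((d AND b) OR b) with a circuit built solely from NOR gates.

((((d NOR d) NOR (b NOR b)) NOR b) NOR (((d NOR d) NOR (b NOR b)) NOR b))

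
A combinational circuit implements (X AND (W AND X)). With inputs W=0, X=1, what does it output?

Substituting: (1 AND (0 AND 1))
= 0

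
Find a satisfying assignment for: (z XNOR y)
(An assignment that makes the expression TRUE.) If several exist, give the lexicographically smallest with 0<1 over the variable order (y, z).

y=0, z=0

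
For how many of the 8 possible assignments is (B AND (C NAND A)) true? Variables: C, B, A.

Satisfying assignments: (0,1,0), (0,1,1), (1,1,0)
Count: 3 out of 8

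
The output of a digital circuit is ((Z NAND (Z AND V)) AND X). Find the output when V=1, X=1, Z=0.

Substituting: ((0 NAND (0 AND 1)) AND 1)
= 1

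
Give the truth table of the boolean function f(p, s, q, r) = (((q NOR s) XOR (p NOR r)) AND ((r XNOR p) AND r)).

p | s | q | r | Output
----------------------
0 | 0 | 0 | 0 | 0
0 | 0 | 0 | 1 | 0
0 | 0 | 1 | 0 | 0
0 | 0 | 1 | 1 | 0
0 | 1 | 0 | 0 | 0
0 | 1 | 0 | 1 | 0
0 | 1 | 1 | 0 | 0
0 | 1 | 1 | 1 | 0
1 | 0 | 0 | 0 | 0
1 | 0 | 0 | 1 | 1
1 | 0 | 1 | 0 | 0
1 | 0 | 1 | 1 | 0
1 | 1 | 0 | 0 | 0
1 | 1 | 0 | 1 | 0
1 | 1 | 1 | 0 | 0
1 | 1 | 1 | 1 | 0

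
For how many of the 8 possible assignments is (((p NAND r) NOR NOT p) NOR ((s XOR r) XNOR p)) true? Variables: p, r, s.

Satisfying assignments: (0,0,1), (0,1,0), (1,0,0)
Count: 3 out of 8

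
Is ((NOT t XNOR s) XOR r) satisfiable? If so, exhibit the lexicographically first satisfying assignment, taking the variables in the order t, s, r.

t=0, s=0, r=1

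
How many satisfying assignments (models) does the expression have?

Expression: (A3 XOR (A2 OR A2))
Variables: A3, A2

Satisfying assignments: (0,1), (1,0)
Count: 2 out of 4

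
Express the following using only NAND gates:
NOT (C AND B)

(((C NAND B) NAND (C NAND B)) NAND ((C NAND B) NAND (C NAND B)))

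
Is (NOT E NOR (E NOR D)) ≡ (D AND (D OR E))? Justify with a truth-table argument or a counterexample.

No. Counterexample: with D=0, E=1, Expression 1 = 1 but Expression 2 = 0.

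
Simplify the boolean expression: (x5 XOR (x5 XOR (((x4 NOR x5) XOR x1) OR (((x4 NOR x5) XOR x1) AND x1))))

By XOR self-cancellation ((E XOR v) XOR v = E) then absorption (E OR (E AND v) = E):
= ((x4 NOR x5) XOR x1)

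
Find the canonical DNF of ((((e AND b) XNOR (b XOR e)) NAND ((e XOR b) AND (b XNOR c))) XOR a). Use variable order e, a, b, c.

(NOT e AND NOT a AND NOT b AND NOT c) OR (NOT e AND NOT a AND NOT b AND c) OR (NOT e AND NOT a AND b AND NOT c) OR (NOT e AND NOT a AND b AND c) OR (e AND NOT a AND NOT b AND NOT c) OR (e AND NOT a AND NOT b AND c) OR (e AND NOT a AND b AND NOT c) OR (e AND NOT a AND b AND c)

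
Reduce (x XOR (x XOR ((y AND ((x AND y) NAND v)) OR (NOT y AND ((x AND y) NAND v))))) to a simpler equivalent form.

By XOR self-cancellation ((E XOR v) XOR v = E) then distribution ((E AND v) OR (E AND NOT v) = E):
= ((x AND y) NAND v)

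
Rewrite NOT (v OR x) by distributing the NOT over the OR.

NOT v AND NOT x
De Morgan's: NOT(OR of terms) = AND of negations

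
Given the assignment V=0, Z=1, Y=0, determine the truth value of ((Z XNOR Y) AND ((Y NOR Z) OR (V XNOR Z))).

Substituting: ((1 XNOR 0) AND ((0 NOR 1) OR (0 XNOR 1)))
= 0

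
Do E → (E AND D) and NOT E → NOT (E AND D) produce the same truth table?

No, Inverse is not equivalent to original (counterexample: D=0, E=1)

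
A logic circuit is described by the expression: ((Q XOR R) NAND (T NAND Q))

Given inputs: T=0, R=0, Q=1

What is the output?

Substituting: ((1 XOR 0) NAND (0 NAND 1))
= 0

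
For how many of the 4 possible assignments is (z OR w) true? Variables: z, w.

Satisfying assignments: (0,1), (1,0), (1,1)
Count: 3 out of 4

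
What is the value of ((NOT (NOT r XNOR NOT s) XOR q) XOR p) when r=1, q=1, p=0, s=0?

Substituting: ((NOT (NOT 1 XNOR NOT 0) XOR 1) XOR 0)
= 0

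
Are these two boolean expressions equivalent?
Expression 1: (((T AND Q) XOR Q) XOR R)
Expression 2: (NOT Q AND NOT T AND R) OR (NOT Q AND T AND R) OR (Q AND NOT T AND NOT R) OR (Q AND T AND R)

Yes, they are equivalent — the two output columns agree on all 8 assignments:
Q | T | R | Expression 1 | Expression 2
---------------------------------------
0 | 0 | 0 | 0 | 0
0 | 0 | 1 | 1 | 1
0 | 1 | 0 | 0 | 0
0 | 1 | 1 | 1 | 1
1 | 0 | 0 | 1 | 1
1 | 0 | 1 | 0 | 0
1 | 1 | 0 | 0 | 0
1 | 1 | 1 | 1 | 1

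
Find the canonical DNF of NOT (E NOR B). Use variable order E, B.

(NOT E AND B) OR (E AND NOT B) OR (E AND B)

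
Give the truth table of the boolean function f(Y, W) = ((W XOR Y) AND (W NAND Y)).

Y | W | Output
--------------
0 | 0 | 0
0 | 1 | 1
1 | 0 | 1
1 | 1 | 0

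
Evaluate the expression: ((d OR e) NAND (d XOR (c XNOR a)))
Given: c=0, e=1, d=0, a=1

Substituting: ((0 OR 1) NAND (0 XOR (0 XNOR 1)))
= 1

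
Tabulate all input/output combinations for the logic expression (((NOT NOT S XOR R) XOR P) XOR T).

R | S | P | T | Output
----------------------
0 | 0 | 0 | 0 | 0
0 | 0 | 0 | 1 | 1
0 | 0 | 1 | 0 | 1
0 | 0 | 1 | 1 | 0
0 | 1 | 0 | 0 | 1
0 | 1 | 0 | 1 | 0
0 | 1 | 1 | 0 | 0
0 | 1 | 1 | 1 | 1
1 | 0 | 0 | 0 | 1
1 | 0 | 0 | 1 | 0
1 | 0 | 1 | 0 | 0
1 | 0 | 1 | 1 | 1
1 | 1 | 0 | 0 | 0
1 | 1 | 0 | 1 | 1
1 | 1 | 1 | 0 | 1
1 | 1 | 1 | 1 | 0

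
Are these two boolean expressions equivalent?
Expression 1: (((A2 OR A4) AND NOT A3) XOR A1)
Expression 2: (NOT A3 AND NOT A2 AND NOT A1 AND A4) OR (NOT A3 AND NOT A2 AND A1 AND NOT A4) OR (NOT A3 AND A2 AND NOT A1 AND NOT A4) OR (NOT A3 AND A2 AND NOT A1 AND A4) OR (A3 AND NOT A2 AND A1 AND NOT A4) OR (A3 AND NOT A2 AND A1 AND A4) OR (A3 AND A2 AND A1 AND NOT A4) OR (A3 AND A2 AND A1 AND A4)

Yes, they are equivalent — the two output columns agree on all 16 assignments:
A3 | A2 | A1 | A4 | Expression 1 | Expression 2
-----------------------------------------------
0 | 0 | 0 | 0 | 0 | 0
0 | 0 | 0 | 1 | 1 | 1
0 | 0 | 1 | 0 | 1 | 1
0 | 0 | 1 | 1 | 0 | 0
0 | 1 | 0 | 0 | 1 | 1
0 | 1 | 0 | 1 | 1 | 1
0 | 1 | 1 | 0 | 0 | 0
0 | 1 | 1 | 1 | 0 | 0
1 | 0 | 0 | 0 | 0 | 0
1 | 0 | 0 | 1 | 0 | 0
1 | 0 | 1 | 0 | 1 | 1
1 | 0 | 1 | 1 | 1 | 1
1 | 1 | 0 | 0 | 0 | 0
1 | 1 | 0 | 1 | 0 | 0
1 | 1 | 1 | 0 | 1 | 1
1 | 1 | 1 | 1 | 1 | 1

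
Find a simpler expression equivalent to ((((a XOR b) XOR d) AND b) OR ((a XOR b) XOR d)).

By absorption (E OR (E AND v) = E):
= ((a XOR b) XOR d)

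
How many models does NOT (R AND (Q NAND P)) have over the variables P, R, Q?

Satisfying assignments: (0,0,0), (0,0,1), (1,0,0), (1,0,1), (1,1,1)
Count: 5 out of 8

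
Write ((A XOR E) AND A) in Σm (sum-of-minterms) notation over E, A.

Σm(1) = (NOT E AND A)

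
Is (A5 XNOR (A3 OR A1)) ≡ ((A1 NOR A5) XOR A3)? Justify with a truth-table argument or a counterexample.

No. Counterexample: with A5=0, A1=1, A3=1, Expression 1 = 0 but Expression 2 = 1.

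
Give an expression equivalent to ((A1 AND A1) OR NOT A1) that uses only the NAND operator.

((((A1 NAND A1) NAND (A1 NAND A1)) NAND ((A1 NAND A1) NAND (A1 NAND A1))) NAND ((A1 NAND A1) NAND (A1 NAND A1)))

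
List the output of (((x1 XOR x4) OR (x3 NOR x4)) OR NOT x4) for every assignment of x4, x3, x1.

x4 | x3 | x1 | Output
---------------------
0 | 0 | 0 | 1
0 | 0 | 1 | 1
0 | 1 | 0 | 1
0 | 1 | 1 | 1
1 | 0 | 0 | 1
1 | 0 | 1 | 0
1 | 1 | 0 | 1
1 | 1 | 1 | 0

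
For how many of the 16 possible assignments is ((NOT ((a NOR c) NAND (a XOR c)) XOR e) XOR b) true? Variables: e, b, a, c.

Satisfying assignments: (0,1,0,0), (0,1,0,1), (0,1,1,0), (0,1,1,1), (1,0,0,0), (1,0,0,1), (1,0,1,0), (1,0,1,1)
Count: 8 out of 16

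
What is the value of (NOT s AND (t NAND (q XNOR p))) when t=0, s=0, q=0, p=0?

Substituting: (NOT 0 AND (0 NAND (0 XNOR 0)))
= 1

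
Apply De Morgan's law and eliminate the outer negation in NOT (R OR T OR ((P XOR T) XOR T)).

NOT R AND NOT T AND NOT ((P XOR T) XOR T)
De Morgan's: NOT(OR of terms) = AND of negations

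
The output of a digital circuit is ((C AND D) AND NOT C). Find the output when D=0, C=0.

Substituting: ((0 AND 0) AND NOT 0)
= 0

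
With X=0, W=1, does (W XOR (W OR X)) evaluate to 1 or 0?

Substituting: (1 XOR (1 OR 0))
= 0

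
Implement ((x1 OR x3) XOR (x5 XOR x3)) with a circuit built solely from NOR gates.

((((((x1 NOR x3) NOR (x1 NOR x3)) NOR ((((x5 NOR x3) NOR (x5 NOR x3)) NOR ((x5 NOR x3) NOR (x5 NOR x3))) NOR ((((x5 NOR x5) NOR (x3 NOR x3)) NOR ((x5 NOR x5) NOR (x3 NOR x3))) NOR (((x5 NOR x5) NOR (x3 NOR x3)) NOR ((x5 NOR x5) NOR (x3 NOR x3)))))) NOR (((x1 NOR x3) NOR (x1 NOR x3)) NOR ((((x5 NOR x3) NOR (x5 NOR x3)) NOR ((x5 NOR x3) NOR (x5 NOR x3))) NOR ((((x5 NOR x5) NOR (x3 NOR x3)) NOR ((x5 NOR x5) NOR (x3 NOR x3))) NOR (((x5 NOR x5) NOR (x3 NOR x3)) NOR ((x5 NOR x5) NOR (x3 NOR x3))))))) NOR ((((x1 NOR x3) NOR (x1 NOR x3)) NOR ((((x5 NOR x3) NOR (x5 NOR x3)) NOR ((x5 NOR x3) NOR (x5 NOR x3))) NOR ((((x5 NOR x5) NOR (x3 NOR x3)) NOR ((x5 NOR x5) NOR (x3 NOR x3))) NOR (((x5 NOR x5) NOR (x3 NOR x3)) NOR ((x5 NOR x5) NOR (x3 NOR x3)))))) NOR (((x1 NOR x3) NOR (x1 NOR x3)) NOR ((((x5 NOR x3) NOR (x5 NOR x3)) NOR ((x5 NOR x3) NOR (x5 NOR x3))) NOR ((((x5 NOR x5) NOR (x3 NOR x3)) NOR ((x5 NOR x5) NOR (x3 NOR x3))) NOR (((x5 NOR x5) NOR (x3 NOR x3)) NOR ((x5 NOR x5) NOR (x3 NOR x3)))))))) NOR ((((((x1 NOR x3) NOR (x1 NOR x3)) NOR ((x1 NOR x3) NOR (x1 NOR x3))) NOR (((((x5 NOR x3) NOR (x5 NOR x3)) NOR ((x5 NOR x3) NOR (x5 NOR x3))) NOR ((((x5 NOR x5) NOR (x3 NOR x3)) NOR ((x5 NOR x5) NOR (x3 NOR x3))) NOR (((x5 NOR x5) NOR (x3 NOR x3)) NOR ((x5 NOR x5) NOR (x3 NOR x3))))) NOR ((((x5 NOR x3) NOR (x5 NOR x3)) NOR ((x5 NOR x3) NOR (x5 NOR x3))) NOR ((((x5 NOR x5) NOR (x3 NOR x3)) NOR ((x5 NOR x5) NOR (x3 NOR x3))) NOR (((x5 NOR x5) NOR (x3 NOR x3)) NOR ((x5 NOR x5) NOR (x3 NOR x3))))))) NOR ((((x1 NOR x3) NOR (x1 NOR x3)) NOR ((x1 NOR x3) NOR (x1 NOR x3))) NOR (((((x5 NOR x3) NOR (x5 NOR x3)) NOR ((x5 NOR x3) NOR (x5 NOR x3))) NOR ((((x5 NOR x5) NOR (x3 NOR x3)) NOR ((x5 NOR x5) NOR (x3 NOR x3))) NOR (((x5 NOR x5) NOR (x3 NOR x3)) NOR ((x5 NOR x5) NOR (x3 NOR x3))))) NOR ((((x5 NOR x3) NOR (x5 NOR x3)) NOR ((x5 NOR x3) NOR (x5 NOR x3))) NOR ((((x5 NOR x5) NOR (x3 NOR x3)) NOR ((x5 NOR x5) NOR (x3 NOR x3))) NOR (((x5 NOR x5) NOR (x3 NOR x3)) NOR ((x5 NOR x5) NOR (x3 NOR x3)))))))) NOR (((((x1 NOR x3) NOR (x1 NOR x3)) NOR ((x1 NOR x3) NOR (x1 NOR x3))) NOR (((((x5 NOR x3) NOR (x5 NOR x3)) NOR ((x5 NOR x3) NOR (x5 NOR x3))) NOR ((((x5 NOR x5) NOR (x3 NOR x3)) NOR ((x5 NOR x5) NOR (x3 NOR x3))) NOR (((x5 NOR x5) NOR (x3 NOR x3)) NOR ((x5 NOR x5) NOR (x3 NOR x3))))) NOR ((((x5 NOR x3) NOR (x5 NOR x3)) NOR ((x5 NOR x3) NOR (x5 NOR x3))) NOR ((((x5 NOR x5) NOR (x3 NOR x3)) NOR ((x5 NOR x5) NOR (x3 NOR x3))) NOR (((x5 NOR x5) NOR (x3 NOR x3)) NOR ((x5 NOR x5) NOR (x3 NOR x3))))))) NOR ((((x1 NOR x3) NOR (x1 NOR x3)) NOR ((x1 NOR x3) NOR (x1 NOR x3))) NOR (((((x5 NOR x3) NOR (x5 NOR x3)) NOR ((x5 NOR x3) NOR (x5 NOR x3))) NOR ((((x5 NOR x5) NOR (x3 NOR x3)) NOR ((x5 NOR x5) NOR (x3 NOR x3))) NOR (((x5 NOR x5) NOR (x3 NOR x3)) NOR ((x5 NOR x5) NOR (x3 NOR x3))))) NOR ((((x5 NOR x3) NOR (x5 NOR x3)) NOR ((x5 NOR x3) NOR (x5 NOR x3))) NOR ((((x5 NOR x5) NOR (x3 NOR x3)) NOR ((x5 NOR x5) NOR (x3 NOR x3))) NOR (((x5 NOR x5) NOR (x3 NOR x3)) NOR ((x5 NOR x5) NOR (x3 NOR x3))))))))))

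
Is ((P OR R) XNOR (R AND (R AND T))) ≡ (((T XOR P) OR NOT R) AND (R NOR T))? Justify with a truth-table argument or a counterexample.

No. Counterexample: with P=0, T=1, R=0, Expression 1 = 1 but Expression 2 = 0.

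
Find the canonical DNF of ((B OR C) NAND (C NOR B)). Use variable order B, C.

(NOT B AND NOT C) OR (NOT B AND C) OR (B AND NOT C) OR (B AND C)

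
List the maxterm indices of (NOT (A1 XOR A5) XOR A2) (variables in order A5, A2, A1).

ΠM(1, 2, 4, 7) = (A5 OR A2 OR NOT A1) AND (A5 OR NOT A2 OR A1) AND (NOT A5 OR A2 OR A1) AND (NOT A5 OR NOT A2 OR NOT A1)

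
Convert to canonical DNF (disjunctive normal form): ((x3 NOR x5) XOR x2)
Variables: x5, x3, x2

(NOT x5 AND NOT x3 AND NOT x2) OR (NOT x5 AND x3 AND x2) OR (x5 AND NOT x3 AND x2) OR (x5 AND x3 AND x2)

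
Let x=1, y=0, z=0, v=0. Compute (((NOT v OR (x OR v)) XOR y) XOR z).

Substituting: (((NOT 0 OR (1 OR 0)) XOR 0) XOR 0)
= 1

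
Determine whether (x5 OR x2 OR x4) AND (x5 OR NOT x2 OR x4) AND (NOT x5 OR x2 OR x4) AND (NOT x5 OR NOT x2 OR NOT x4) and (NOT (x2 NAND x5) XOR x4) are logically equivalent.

Yes, they are equivalent — the two output columns agree on all 8 assignments:
x5 | x2 | x4 | Expression 1 | Expression 2
------------------------------------------
0 | 0 | 0 | 0 | 0
0 | 0 | 1 | 1 | 1
0 | 1 | 0 | 0 | 0
0 | 1 | 1 | 1 | 1
1 | 0 | 0 | 0 | 0
1 | 0 | 1 | 1 | 1
1 | 1 | 0 | 1 | 1
1 | 1 | 1 | 0 | 0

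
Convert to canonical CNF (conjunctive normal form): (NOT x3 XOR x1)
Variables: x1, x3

(x1 OR NOT x3) AND (NOT x1 OR x3)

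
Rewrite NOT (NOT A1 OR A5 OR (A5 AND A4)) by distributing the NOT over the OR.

A1 AND NOT A5 AND NOT (A5 AND A4)
De Morgan's: NOT(OR of terms) = AND of negations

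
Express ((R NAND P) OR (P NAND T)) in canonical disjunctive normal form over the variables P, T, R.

(NOT P AND NOT T AND NOT R) OR (NOT P AND NOT T AND R) OR (NOT P AND T AND NOT R) OR (NOT P AND T AND R) OR (P AND NOT T AND NOT R) OR (P AND NOT T AND R) OR (P AND T AND NOT R)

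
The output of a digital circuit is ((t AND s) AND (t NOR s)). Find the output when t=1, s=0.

Substituting: ((1 AND 0) AND (1 NOR 0))
= 0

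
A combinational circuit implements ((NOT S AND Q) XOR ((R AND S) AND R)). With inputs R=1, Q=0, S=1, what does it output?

Substituting: ((NOT 1 AND 0) XOR ((1 AND 1) AND 1))
= 1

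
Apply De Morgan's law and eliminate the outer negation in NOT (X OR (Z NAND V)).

NOT X AND NOT (Z NAND V)
De Morgan's: NOT(OR of terms) = AND of negations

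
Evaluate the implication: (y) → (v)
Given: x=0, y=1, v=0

Antecedent (y) = 1; consequent (v) = 0.
1 → 0 = 0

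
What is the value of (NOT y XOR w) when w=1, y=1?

Substituting: (NOT 1 XOR 1)
= 1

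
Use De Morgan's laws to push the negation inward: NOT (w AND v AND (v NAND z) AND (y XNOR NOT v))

NOT w OR NOT v OR NOT (v NAND z) OR NOT (y XNOR NOT v)
De Morgan's: NOT(AND of terms) = OR of negations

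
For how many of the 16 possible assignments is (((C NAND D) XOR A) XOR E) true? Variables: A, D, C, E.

Satisfying assignments: (0,0,0,0), (0,0,1,0), (0,1,0,0), (0,1,1,1), (1,0,0,1), (1,0,1,1), (1,1,0,1), (1,1,1,0)
Count: 8 out of 16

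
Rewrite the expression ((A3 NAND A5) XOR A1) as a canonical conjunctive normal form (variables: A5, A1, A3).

(A5 OR NOT A1 OR A3) AND (A5 OR NOT A1 OR NOT A3) AND (NOT A5 OR A1 OR NOT A3) AND (NOT A5 OR NOT A1 OR A3)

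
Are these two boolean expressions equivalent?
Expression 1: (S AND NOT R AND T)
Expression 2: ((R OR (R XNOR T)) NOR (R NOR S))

Yes, they are equivalent — the two output columns agree on all 8 assignments:
S | R | T | Expression 1 | Expression 2
---------------------------------------
0 | 0 | 0 | 0 | 0
0 | 0 | 1 | 0 | 0
0 | 1 | 0 | 0 | 0
0 | 1 | 1 | 0 | 0
1 | 0 | 0 | 0 | 0
1 | 0 | 1 | 1 | 1
1 | 1 | 0 | 0 | 0
1 | 1 | 1 | 0 | 0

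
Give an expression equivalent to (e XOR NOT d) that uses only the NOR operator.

((((e NOR (d NOR d)) NOR (e NOR (d NOR d))) NOR ((e NOR (d NOR d)) NOR (e NOR (d NOR d)))) NOR ((((e NOR e) NOR ((d NOR d) NOR (d NOR d))) NOR ((e NOR e) NOR ((d NOR d) NOR (d NOR d)))) NOR (((e NOR e) NOR ((d NOR d) NOR (d NOR d))) NOR ((e NOR e) NOR ((d NOR d) NOR (d NOR d))))))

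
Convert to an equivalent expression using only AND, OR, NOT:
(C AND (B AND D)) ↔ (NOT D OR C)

((C AND (B AND D)) AND (NOT D OR C)) OR (NOT (C AND (B AND D)) AND NOT (NOT D OR C))
(Biconditional = both true or both false)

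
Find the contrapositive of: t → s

Contrapositive: NOT s → NOT t
Note: A statement and its contrapositive are logically equivalent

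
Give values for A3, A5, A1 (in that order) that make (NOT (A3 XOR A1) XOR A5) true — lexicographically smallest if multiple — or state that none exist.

A3=0, A5=0, A1=0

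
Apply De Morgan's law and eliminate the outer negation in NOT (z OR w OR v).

NOT z AND NOT w AND NOT v
De Morgan's: NOT(OR of terms) = AND of negations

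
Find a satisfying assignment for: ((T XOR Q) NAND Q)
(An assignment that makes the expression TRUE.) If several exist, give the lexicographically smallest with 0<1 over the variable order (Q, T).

Q=0, T=0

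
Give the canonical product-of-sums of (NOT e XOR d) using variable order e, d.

ΠM(1, 2) = (e OR NOT d) AND (NOT e OR d)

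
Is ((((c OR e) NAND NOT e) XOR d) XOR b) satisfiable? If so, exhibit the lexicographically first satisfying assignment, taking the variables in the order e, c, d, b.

e=0, c=0, d=0, b=0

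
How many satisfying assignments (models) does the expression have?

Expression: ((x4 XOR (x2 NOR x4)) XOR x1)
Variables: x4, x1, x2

Satisfying assignments: (0,0,0), (0,1,1), (1,0,0), (1,0,1)
Count: 4 out of 8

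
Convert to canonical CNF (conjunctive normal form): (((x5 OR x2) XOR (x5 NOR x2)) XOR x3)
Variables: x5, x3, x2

(x5 OR NOT x3 OR x2) AND (x5 OR NOT x3 OR NOT x2) AND (NOT x5 OR NOT x3 OR x2) AND (NOT x5 OR NOT x3 OR NOT x2)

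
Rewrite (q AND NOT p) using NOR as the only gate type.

((q NOR q) NOR ((p NOR p) NOR (p NOR p)))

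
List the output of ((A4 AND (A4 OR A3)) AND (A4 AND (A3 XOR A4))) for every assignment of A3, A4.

A3 | A4 | Output
----------------
0 | 0 | 0
0 | 1 | 1
1 | 0 | 0
1 | 1 | 0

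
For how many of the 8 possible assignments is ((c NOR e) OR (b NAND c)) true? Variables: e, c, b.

Satisfying assignments: (0,0,0), (0,0,1), (0,1,0), (1,0,0), (1,0,1), (1,1,0)
Count: 6 out of 8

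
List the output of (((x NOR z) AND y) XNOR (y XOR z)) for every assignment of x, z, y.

x | z | y | Output
------------------
0 | 0 | 0 | 1
0 | 0 | 1 | 1
0 | 1 | 0 | 0
0 | 1 | 1 | 1
1 | 0 | 0 | 1
1 | 0 | 1 | 0
1 | 1 | 0 | 0
1 | 1 | 1 | 1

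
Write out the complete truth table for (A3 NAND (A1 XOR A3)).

A3 | A1 | Output
----------------
0 | 0 | 1
0 | 1 | 1
1 | 0 | 0
1 | 1 | 1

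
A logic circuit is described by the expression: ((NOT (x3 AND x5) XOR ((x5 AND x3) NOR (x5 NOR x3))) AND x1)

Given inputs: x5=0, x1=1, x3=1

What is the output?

Substituting: ((NOT (1 AND 0) XOR ((0 AND 1) NOR (0 NOR 1))) AND 1)
= 0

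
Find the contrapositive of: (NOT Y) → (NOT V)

Contrapositive: V → Y
Note: A statement and its contrapositive are logically equivalent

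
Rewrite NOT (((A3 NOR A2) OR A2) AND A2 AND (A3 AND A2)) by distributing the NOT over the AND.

NOT ((A3 NOR A2) OR A2) OR NOT A2 OR NOT (A3 AND A2)
De Morgan's: NOT(AND of terms) = OR of negations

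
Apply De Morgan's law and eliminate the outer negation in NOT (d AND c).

NOT d OR NOT c
De Morgan's: NOT(AND of terms) = OR of negations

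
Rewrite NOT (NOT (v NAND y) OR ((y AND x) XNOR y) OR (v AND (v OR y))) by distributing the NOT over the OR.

(v NAND y) AND NOT ((y AND x) XNOR y) AND NOT (v AND (v OR y))
De Morgan's: NOT(OR of terms) = AND of negations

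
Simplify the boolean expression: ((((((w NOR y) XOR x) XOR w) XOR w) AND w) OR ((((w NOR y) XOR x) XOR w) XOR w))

By absorption (E OR (E AND v) = E) then XOR self-cancellation ((E XOR v) XOR v = E):
= ((w NOR y) XOR x)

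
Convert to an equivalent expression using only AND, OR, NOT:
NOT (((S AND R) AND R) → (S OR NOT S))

((S AND R) AND R) AND NOT (S OR NOT S)
(Negated implication: NOT(A → B) = A AND NOT B)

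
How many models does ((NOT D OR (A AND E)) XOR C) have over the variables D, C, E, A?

Satisfying assignments: (0,0,0,0), (0,0,0,1), (0,0,1,0), (0,0,1,1), (1,0,1,1), (1,1,0,0), (1,1,0,1), (1,1,1,0)
Count: 8 out of 16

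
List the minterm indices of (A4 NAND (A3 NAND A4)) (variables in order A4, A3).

Σm(0, 1, 3) = (NOT A4 AND NOT A3) OR (NOT A4 AND A3) OR (A4 AND A3)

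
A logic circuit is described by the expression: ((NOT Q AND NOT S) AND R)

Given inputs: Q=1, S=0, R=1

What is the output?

Substituting: ((NOT 1 AND NOT 0) AND 1)
= 0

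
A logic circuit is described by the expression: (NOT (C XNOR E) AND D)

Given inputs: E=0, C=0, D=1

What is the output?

Substituting: (NOT (0 XNOR 0) AND 1)
= 0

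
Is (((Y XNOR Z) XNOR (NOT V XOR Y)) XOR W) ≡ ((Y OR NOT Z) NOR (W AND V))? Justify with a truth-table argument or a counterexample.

No. Counterexample: with Z=0, W=0, Y=0, V=0, Expression 1 = 1 but Expression 2 = 0.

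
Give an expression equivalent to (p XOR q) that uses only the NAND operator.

((p NAND (p NAND q)) NAND (q NAND (p NAND q)))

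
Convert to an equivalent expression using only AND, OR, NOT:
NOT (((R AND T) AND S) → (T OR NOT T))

((R AND T) AND S) AND NOT (T OR NOT T)
(Negated implication: NOT(A → B) = A AND NOT B)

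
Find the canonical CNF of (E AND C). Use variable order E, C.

(E OR C) AND (E OR NOT C) AND (NOT E OR C)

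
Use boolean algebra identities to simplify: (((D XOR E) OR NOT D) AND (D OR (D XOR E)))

By distribution ((E OR v) AND (E OR NOT v) = E):
= (D XOR E)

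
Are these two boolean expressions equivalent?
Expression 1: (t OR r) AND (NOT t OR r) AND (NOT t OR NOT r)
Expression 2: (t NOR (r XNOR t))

Yes, they are equivalent — the two output columns agree on all 4 assignments:
t | r | Expression 1 | Expression 2
-----------------------------------
0 | 0 | 0 | 0
0 | 1 | 1 | 1
1 | 0 | 0 | 0
1 | 1 | 0 | 0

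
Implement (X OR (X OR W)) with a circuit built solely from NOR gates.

((X NOR ((X NOR W) NOR (X NOR W))) NOR (X NOR ((X NOR W) NOR (X NOR W))))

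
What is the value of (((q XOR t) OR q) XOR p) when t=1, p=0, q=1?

Substituting: (((1 XOR 1) OR 1) XOR 0)
= 1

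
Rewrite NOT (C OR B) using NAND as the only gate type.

(((C NAND C) NAND (B NAND B)) NAND ((C NAND C) NAND (B NAND B)))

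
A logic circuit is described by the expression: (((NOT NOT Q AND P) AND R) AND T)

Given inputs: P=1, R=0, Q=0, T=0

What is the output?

Substituting: (((NOT NOT 0 AND 1) AND 0) AND 0)
= 0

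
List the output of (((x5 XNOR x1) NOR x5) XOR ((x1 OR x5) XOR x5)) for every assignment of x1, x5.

x1 | x5 | Output
----------------
0 | 0 | 0
0 | 1 | 0
1 | 0 | 0
1 | 1 | 0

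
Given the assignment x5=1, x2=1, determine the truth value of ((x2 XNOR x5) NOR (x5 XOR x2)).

Substituting: ((1 XNOR 1) NOR (1 XOR 1))
= 0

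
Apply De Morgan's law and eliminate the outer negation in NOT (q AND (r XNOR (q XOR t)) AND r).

NOT q OR NOT (r XNOR (q XOR t)) OR NOT r
De Morgan's: NOT(AND of terms) = OR of negations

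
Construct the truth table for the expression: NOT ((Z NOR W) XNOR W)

Z | W | Output
--------------
0 | 0 | 1
0 | 1 | 1
1 | 0 | 0
1 | 1 | 1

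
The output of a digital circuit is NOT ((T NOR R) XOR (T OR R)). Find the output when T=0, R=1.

Substituting: NOT ((0 NOR 1) XOR (0 OR 1))
= 0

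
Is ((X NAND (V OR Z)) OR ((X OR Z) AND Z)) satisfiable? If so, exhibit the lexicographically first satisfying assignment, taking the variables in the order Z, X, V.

Z=0, X=0, V=0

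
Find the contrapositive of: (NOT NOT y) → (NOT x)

Contrapositive: x → NOT y
Note: A statement and its contrapositive are logically equivalent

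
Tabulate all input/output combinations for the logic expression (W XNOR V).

W | V | Output
--------------
0 | 0 | 1
0 | 1 | 0
1 | 0 | 0
1 | 1 | 1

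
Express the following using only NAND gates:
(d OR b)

((d NAND d) NAND (b NAND b))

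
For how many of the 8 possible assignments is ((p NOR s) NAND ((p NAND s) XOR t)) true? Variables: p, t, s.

Satisfying assignments: (0,0,1), (0,1,0), (0,1,1), (1,0,0), (1,0,1), (1,1,0), (1,1,1)
Count: 7 out of 8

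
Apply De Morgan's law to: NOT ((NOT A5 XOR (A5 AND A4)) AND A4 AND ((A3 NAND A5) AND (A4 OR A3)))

NOT (NOT A5 XOR (A5 AND A4)) OR NOT A4 OR NOT ((A3 NAND A5) AND (A4 OR A3))
De Morgan's: NOT(AND of terms) = OR of negations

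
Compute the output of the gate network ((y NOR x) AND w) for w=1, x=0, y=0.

Substituting: ((0 NOR 0) AND 1)
= 1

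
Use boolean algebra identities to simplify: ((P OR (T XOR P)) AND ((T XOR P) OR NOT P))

By distribution ((E OR v) AND (E OR NOT v) = E):
= (T XOR P)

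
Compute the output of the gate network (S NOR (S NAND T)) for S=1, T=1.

Substituting: (1 NOR (1 NAND 1))
= 0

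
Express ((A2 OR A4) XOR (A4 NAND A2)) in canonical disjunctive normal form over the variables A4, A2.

(NOT A4 AND NOT A2) OR (A4 AND A2)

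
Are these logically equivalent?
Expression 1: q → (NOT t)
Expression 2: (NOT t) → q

No, Converse is not equivalent to original (counterexample: t=0, q=0)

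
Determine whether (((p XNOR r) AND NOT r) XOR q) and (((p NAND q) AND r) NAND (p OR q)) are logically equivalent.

No. Counterexample: with r=0, q=0, p=1, Expression 1 = 0 but Expression 2 = 1.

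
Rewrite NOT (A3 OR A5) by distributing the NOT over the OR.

NOT A3 AND NOT A5
De Morgan's: NOT(OR of terms) = AND of negations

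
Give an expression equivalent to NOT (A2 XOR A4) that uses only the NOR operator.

(((((A2 NOR A4) NOR (A2 NOR A4)) NOR ((A2 NOR A4) NOR (A2 NOR A4))) NOR ((((A2 NOR A2) NOR (A4 NOR A4)) NOR ((A2 NOR A2) NOR (A4 NOR A4))) NOR (((A2 NOR A2) NOR (A4 NOR A4)) NOR ((A2 NOR A2) NOR (A4 NOR A4))))) NOR ((((A2 NOR A4) NOR (A2 NOR A4)) NOR ((A2 NOR A4) NOR (A2 NOR A4))) NOR ((((A2 NOR A2) NOR (A4 NOR A4)) NOR ((A2 NOR A2) NOR (A4 NOR A4))) NOR (((A2 NOR A2) NOR (A4 NOR A4)) NOR ((A2 NOR A2) NOR (A4 NOR A4))))))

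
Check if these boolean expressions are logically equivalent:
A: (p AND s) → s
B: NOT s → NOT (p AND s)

Yes, Contrapositive is always equivalent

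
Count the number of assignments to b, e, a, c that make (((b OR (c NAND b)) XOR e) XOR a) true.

Satisfying assignments: (0,0,0,0), (0,0,0,1), (0,1,1,0), (0,1,1,1), (1,0,0,0), (1,0,0,1), (1,1,1,0), (1,1,1,1)
Count: 8 out of 16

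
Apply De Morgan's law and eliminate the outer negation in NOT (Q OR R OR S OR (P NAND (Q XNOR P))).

NOT Q AND NOT R AND NOT S AND NOT (P NAND (Q XNOR P))
De Morgan's: NOT(OR of terms) = AND of negations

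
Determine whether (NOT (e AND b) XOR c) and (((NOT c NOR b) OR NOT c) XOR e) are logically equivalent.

No. Counterexample: with b=0, c=0, e=1, Expression 1 = 1 but Expression 2 = 0.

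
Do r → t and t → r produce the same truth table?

No, Converse is not equivalent to original (counterexample: r=0, t=1)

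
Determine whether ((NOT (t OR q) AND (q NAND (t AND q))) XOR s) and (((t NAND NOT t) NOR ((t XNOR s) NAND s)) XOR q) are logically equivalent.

No. Counterexample: with q=0, s=0, t=0, Expression 1 = 1 but Expression 2 = 0.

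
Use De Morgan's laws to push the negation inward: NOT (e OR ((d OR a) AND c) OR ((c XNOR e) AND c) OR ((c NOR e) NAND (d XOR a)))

NOT e AND NOT ((d OR a) AND c) AND NOT ((c XNOR e) AND c) AND NOT ((c NOR e) NAND (d XOR a))
De Morgan's: NOT(OR of terms) = AND of negations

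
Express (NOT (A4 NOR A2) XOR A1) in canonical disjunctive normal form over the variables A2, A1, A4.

(NOT A2 AND NOT A1 AND A4) OR (NOT A2 AND A1 AND NOT A4) OR (A2 AND NOT A1 AND NOT A4) OR (A2 AND NOT A1 AND A4)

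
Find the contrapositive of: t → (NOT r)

Contrapositive: r → NOT t
Note: A statement and its contrapositive are logically equivalent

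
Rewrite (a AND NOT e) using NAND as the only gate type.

((a NAND (e NAND e)) NAND (a NAND (e NAND e)))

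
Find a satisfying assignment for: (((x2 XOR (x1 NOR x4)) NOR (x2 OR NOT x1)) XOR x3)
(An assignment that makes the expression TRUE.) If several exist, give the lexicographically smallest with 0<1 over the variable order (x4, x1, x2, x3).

x4=0, x1=0, x2=0, x3=1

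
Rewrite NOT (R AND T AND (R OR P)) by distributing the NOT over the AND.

NOT R OR NOT T OR NOT (R OR P)
De Morgan's: NOT(AND of terms) = OR of negations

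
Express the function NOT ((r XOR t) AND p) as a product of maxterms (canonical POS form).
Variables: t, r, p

ΠM(3, 5) = (t OR NOT r OR NOT p) AND (NOT t OR r OR NOT p)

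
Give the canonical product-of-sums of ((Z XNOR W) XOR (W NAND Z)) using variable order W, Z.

ΠM(0) = (W OR Z)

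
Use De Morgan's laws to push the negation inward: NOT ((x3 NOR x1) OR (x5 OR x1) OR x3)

NOT (x3 NOR x1) AND NOT (x5 OR x1) AND NOT x3
De Morgan's: NOT(OR of terms) = AND of negations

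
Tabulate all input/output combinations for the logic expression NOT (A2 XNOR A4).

A4 | A2 | Output
----------------
0 | 0 | 0
0 | 1 | 1
1 | 0 | 1
1 | 1 | 0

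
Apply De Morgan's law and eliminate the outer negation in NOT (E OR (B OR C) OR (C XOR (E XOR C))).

NOT E AND NOT (B OR C) AND NOT (C XOR (E XOR C))
De Morgan's: NOT(OR of terms) = AND of negations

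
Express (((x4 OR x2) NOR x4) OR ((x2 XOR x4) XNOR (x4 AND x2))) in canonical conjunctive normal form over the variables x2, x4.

(x2 OR NOT x4) AND (NOT x2 OR x4) AND (NOT x2 OR NOT x4)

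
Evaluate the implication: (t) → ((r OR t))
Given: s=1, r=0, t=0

Antecedent (t) = 0; consequent ((r OR t)) = 0.
0 → 0 = 1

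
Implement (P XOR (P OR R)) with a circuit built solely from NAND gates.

((P NAND (P NAND ((P NAND P) NAND (R NAND R)))) NAND (((P NAND P) NAND (R NAND R)) NAND (P NAND ((P NAND P) NAND (R NAND R)))))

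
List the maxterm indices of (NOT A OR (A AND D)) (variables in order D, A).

ΠM(1) = (D OR NOT A)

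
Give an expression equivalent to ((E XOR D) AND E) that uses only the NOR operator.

((((((E NOR D) NOR (E NOR D)) NOR ((E NOR D) NOR (E NOR D))) NOR ((((E NOR E) NOR (D NOR D)) NOR ((E NOR E) NOR (D NOR D))) NOR (((E NOR E) NOR (D NOR D)) NOR ((E NOR E) NOR (D NOR D))))) NOR ((((E NOR D) NOR (E NOR D)) NOR ((E NOR D) NOR (E NOR D))) NOR ((((E NOR E) NOR (D NOR D)) NOR ((E NOR E) NOR (D NOR D))) NOR (((E NOR E) NOR (D NOR D)) NOR ((E NOR E) NOR (D NOR D)))))) NOR (E NOR E))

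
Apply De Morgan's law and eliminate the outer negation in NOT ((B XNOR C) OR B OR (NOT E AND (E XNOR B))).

NOT (B XNOR C) AND NOT B AND NOT (NOT E AND (E XNOR B))
De Morgan's: NOT(OR of terms) = AND of negations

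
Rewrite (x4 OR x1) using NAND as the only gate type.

((x4 NAND x4) NAND (x1 NAND x1))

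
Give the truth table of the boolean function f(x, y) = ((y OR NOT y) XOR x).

x | y | Output
--------------
0 | 0 | 1
0 | 1 | 1
1 | 0 | 0
1 | 1 | 0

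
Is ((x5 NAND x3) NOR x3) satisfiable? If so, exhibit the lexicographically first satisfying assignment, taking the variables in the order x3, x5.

UNSATISFIABLE - no assignment makes this expression true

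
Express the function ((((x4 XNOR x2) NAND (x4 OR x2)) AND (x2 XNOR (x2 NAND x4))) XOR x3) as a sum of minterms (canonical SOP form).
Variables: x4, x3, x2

Σm(1, 2, 6, 7) = (NOT x4 AND NOT x3 AND x2) OR (NOT x4 AND x3 AND NOT x2) OR (x4 AND x3 AND NOT x2) OR (x4 AND x3 AND x2)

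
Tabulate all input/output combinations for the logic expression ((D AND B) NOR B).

B | D | Output
--------------
0 | 0 | 1
0 | 1 | 1
1 | 0 | 0
1 | 1 | 0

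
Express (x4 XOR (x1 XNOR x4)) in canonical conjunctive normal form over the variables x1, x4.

(NOT x1 OR x4) AND (NOT x1 OR NOT x4)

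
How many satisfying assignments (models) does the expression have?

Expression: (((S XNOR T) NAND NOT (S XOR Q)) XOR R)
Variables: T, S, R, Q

Satisfying assignments: (0,0,0,1), (0,0,1,0), (0,1,0,0), (0,1,0,1), (1,0,0,0), (1,0,0,1), (1,1,0,0), (1,1,1,1)
Count: 8 out of 16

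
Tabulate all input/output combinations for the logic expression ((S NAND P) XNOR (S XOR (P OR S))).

S | P | Output
--------------
0 | 0 | 0
0 | 1 | 1
1 | 0 | 0
1 | 1 | 1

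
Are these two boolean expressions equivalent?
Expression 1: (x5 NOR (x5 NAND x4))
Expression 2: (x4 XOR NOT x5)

No. Counterexample: with x5=0, x4=0, Expression 1 = 0 but Expression 2 = 1.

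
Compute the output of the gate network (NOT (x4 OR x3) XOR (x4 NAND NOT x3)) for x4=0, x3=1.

Substituting: (NOT (0 OR 1) XOR (0 NAND NOT 1))
= 1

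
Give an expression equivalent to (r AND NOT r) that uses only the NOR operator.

((r NOR r) NOR ((r NOR r) NOR (r NOR r)))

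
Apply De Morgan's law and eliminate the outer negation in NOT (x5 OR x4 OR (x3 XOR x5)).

NOT x5 AND NOT x4 AND NOT (x3 XOR x5)
De Morgan's: NOT(OR of terms) = AND of negations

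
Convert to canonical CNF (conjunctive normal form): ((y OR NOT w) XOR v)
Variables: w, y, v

(w OR y OR NOT v) AND (w OR NOT y OR NOT v) AND (NOT w OR y OR v) AND (NOT w OR NOT y OR NOT v)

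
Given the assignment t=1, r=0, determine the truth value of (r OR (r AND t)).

Substituting: (0 OR (0 AND 1))
= 0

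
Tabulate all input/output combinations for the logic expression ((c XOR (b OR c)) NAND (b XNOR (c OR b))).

b | c | Output
--------------
0 | 0 | 1
0 | 1 | 1
1 | 0 | 0
1 | 1 | 1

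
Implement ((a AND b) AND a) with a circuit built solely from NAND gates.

((((a NAND b) NAND (a NAND b)) NAND a) NAND (((a NAND b) NAND (a NAND b)) NAND a))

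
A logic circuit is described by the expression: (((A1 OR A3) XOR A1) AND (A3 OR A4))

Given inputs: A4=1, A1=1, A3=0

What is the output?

Substituting: (((1 OR 0) XOR 1) AND (0 OR 1))
= 0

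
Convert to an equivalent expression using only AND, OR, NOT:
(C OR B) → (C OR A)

NOT (C OR B) OR (C OR A)
(Implication elimination: A → B = NOT A OR B)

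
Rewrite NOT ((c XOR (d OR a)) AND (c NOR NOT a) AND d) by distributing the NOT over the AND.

NOT (c XOR (d OR a)) OR NOT (c NOR NOT a) OR NOT d
De Morgan's: NOT(AND of terms) = OR of negations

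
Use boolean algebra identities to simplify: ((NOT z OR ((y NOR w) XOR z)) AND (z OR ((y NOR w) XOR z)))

By distribution ((E OR v) AND (E OR NOT v) = E):
= ((y NOR w) XOR z)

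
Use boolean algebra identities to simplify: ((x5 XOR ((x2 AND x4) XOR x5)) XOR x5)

By XOR self-cancellation ((E XOR v) XOR v = E):
= ((x2 AND x4) XOR x5)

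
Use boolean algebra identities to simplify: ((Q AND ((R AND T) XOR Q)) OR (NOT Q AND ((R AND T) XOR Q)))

By distribution ((E AND v) OR (E AND NOT v) = E):
= ((R AND T) XOR Q)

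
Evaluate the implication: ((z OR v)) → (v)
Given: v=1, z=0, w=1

Antecedent ((z OR v)) = 1; consequent (v) = 1.
1 → 1 = 1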